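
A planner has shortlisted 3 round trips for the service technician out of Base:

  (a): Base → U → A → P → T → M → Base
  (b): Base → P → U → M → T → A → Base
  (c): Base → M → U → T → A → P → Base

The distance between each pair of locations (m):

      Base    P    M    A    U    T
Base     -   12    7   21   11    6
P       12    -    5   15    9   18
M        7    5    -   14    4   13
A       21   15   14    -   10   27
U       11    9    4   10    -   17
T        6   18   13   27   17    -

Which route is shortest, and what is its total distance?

Shortest is (a), total 74 m.

(a): 11 + 10 + 15 + 18 + 13 + 7 = 74
(b): 12 + 9 + 4 + 13 + 27 + 21 = 86
(c): 7 + 4 + 17 + 27 + 15 + 12 = 82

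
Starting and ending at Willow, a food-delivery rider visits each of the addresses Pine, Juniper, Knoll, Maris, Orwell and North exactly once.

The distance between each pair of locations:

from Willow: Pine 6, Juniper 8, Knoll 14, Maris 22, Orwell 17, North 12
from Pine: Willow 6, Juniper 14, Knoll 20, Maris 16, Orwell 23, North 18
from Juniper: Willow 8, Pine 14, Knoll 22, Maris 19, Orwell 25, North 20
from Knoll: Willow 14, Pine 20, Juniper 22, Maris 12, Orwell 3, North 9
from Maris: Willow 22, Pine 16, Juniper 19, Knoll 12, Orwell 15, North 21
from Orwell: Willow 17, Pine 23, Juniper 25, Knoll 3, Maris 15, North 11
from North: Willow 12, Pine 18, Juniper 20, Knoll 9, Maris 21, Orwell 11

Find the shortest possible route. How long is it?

Minimum total distance: 76.

With 6 stops there are 6!/2 = 360 distinct round trips (a route and its reverse cost the same).
Willow - Pine - Juniper - Knoll - Maris - Orwell - North - Willow: 6+14+22+12+15+11+12 = 92
Willow - Pine - Juniper - Knoll - Maris - North - Orwell - Willow: 6+14+22+12+21+11+17 = 103
Willow - Pine - Juniper - Knoll - Orwell - Maris - North - Willow: 6+14+22+3+15+21+12 = 93
Willow - Pine - Juniper - Knoll - Orwell - North - Maris - Willow: 6+14+22+3+11+21+22 = 99
Willow - Pine - Juniper - Knoll - North - Maris - Orwell - Willow: 6+14+22+9+21+15+17 = 104
Willow - Pine - Juniper - Knoll - North - Orwell - Maris - Willow: 6+14+22+9+11+15+22 = 99
Willow - Pine - Juniper - Maris - Knoll - Orwell - North - Willow: 6+14+19+12+3+11+12 = 77
Willow - Pine - Juniper - Maris - Knoll - North - Orwell - Willow: 6+14+19+12+9+11+17 = 88
… (352 more)
Willow - Pine - Maris - Knoll - Orwell - North - Juniper - Willow: 6+16+12+3+11+20+8 = 76  ← best
The minimum is 76.
One optimal route: Willow → Pine → Maris → Knoll → Orwell → North → Juniper → Willow (or its reverse).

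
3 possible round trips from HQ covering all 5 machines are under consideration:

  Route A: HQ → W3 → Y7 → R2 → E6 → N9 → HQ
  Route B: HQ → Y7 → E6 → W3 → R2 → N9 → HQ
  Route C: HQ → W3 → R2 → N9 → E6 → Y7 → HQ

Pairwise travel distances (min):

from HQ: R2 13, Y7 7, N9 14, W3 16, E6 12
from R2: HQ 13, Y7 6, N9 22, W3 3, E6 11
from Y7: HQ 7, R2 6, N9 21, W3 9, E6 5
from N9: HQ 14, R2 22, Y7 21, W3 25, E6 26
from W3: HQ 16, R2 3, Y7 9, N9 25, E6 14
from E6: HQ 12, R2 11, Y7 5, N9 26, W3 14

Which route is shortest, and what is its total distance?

Shortest is Route B, total 65 min.

Route A: 16 + 9 + 6 + 11 + 26 + 14 = 82
Route B: 7 + 5 + 14 + 3 + 22 + 14 = 65
Route C: 16 + 3 + 22 + 26 + 5 + 7 = 79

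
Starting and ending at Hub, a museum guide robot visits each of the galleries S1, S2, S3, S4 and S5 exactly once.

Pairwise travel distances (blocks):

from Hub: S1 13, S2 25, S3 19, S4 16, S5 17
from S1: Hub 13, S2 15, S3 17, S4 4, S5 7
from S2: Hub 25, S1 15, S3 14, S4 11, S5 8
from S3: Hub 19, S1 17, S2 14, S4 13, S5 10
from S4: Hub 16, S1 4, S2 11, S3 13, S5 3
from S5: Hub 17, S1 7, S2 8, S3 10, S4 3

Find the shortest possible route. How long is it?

There are 60 distinct closed tours to check (reversals are equivalent).
Hub→S1→S2→S3→S4→S5→Hub: 13+15+14+13+3+17 = 75
Hub→S1→S2→S3→S5→S4→Hub: 13+15+14+10+3+16 = 71
Hub→S1→S2→S4→S3→S5→Hub: 13+15+11+13+10+17 = 79
Hub→S1→S2→S4→S5→S3→Hub: 13+15+11+3+10+19 = 71
Hub→S1→S2→S5→S3→S4→Hub: 13+15+8+10+13+16 = 75
Hub→S1→S2→S5→S4→S3→Hub: 13+15+8+3+13+19 = 71
Hub→S1→S3→S2→S4→S5→Hub: 13+17+14+11+3+17 = 75
Hub→S1→S3→S2→S5→S4→Hub: 13+17+14+8+3+16 = 71
Hub→S1→S3→S4→S2→S5→Hub: 13+17+13+11+8+17 = 79
Hub→S1→S3→S4→S5→S2→Hub: 13+17+13+3+8+25 = 79
Hub→S1→S3→S5→S2→S4→Hub: 13+17+10+8+11+16 = 75
Hub→S1→S3→S5→S4→S2→Hub: 13+17+10+3+11+25 = 79
Hub→S1→S4→S2→S3→S5→Hub: 13+4+11+14+10+17 = 69
Hub→S1→S4→S2→S5→S3→Hub: 13+4+11+8+10+19 = 65
… (46 more)
Hub→S1→S4→S5→S2→S3→Hub: 13+4+3+8+14+19 = 61  ← best
The minimum is 61.
One optimal route: Hub → S1 → S4 → S5 → S2 → S3 → Hub (or its reverse).

Shortest round trip = 61 blocks.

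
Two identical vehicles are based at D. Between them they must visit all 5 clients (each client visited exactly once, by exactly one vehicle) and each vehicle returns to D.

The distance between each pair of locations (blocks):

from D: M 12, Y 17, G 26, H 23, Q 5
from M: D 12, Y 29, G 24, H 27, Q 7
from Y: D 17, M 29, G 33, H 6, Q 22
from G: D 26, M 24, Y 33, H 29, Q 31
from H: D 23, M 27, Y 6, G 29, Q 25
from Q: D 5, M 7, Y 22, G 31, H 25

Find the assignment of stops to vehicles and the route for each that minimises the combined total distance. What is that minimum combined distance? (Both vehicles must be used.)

Try each way of splitting the stops between the two vehicles (each non-empty) and, for each split, find the best tour for each vehicle:
  {M} + {Y, G, H, Q}: 24 + 88 = 112
  {Y} + {M, G, H, Q}: 34 + 88 = 122
  {M, Y} + {G, H, Q}: 58 + 85 = 143
  {G} + {M, Y, H, Q}: 52 + 62 = 114
  {M, G} + {Y, H, Q}: 62 + 53 = 115
  {Y, G} + {M, H, Q}: 76 + 62 = 138
  … (15 splits in total)
  {M, Y, G, H} + {Q}: 88 + 10 = 98  ← best
Best: vehicle 1 D → M → G → H → Y → D = 88; vehicle 2 D → Q → D = 10; combined 98.

98 blocks — the smallest possible combined total.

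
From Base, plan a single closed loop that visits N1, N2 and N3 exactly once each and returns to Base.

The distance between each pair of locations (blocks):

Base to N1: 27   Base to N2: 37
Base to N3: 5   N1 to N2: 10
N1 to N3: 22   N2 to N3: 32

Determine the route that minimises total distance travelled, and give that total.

Shortest round trip = 74 blocks.

There are 3 distinct closed tours to check (reversals are equivalent).
Base - N1 - N2 - N3 - Base: 27+10+32+5 = 74
Base - N1 - N3 - N2 - Base: 27+22+32+37 = 118
Base - N2 - N1 - N3 - Base: 37+10+22+5 = 74
The minimum is 74.
One optimal route: Base → N1 → N2 → N3 → Base (or its reverse).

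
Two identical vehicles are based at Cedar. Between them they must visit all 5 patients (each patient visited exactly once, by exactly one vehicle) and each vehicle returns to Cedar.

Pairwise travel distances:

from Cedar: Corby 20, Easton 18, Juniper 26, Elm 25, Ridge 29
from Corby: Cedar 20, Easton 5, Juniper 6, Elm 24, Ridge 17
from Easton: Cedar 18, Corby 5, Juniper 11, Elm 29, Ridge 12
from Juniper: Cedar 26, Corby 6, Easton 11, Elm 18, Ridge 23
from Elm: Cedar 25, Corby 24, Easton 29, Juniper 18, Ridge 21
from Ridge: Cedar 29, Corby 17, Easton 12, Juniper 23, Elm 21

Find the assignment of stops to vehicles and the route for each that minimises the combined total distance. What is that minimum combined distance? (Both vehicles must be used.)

Minimum combined distance: 128.

Check every non-empty split of the stops between the two vehicles; for each half take its own optimal tour:
  {Corby} + {Easton, Juniper, Elm, Ridge}: 40 + 95 = 135
  {Easton} + {Corby, Juniper, Elm, Ridge}: 36 + 94 = 130
  {Corby, Easton} + {Juniper, Elm, Ridge}: 43 + 94 = 137
  {Juniper} + {Corby, Easton, Elm, Ridge}: 52 + 83 = 135
  {Corby, Juniper} + {Easton, Elm, Ridge}: 52 + 76 = 128
  {Easton, Juniper} + {Corby, Elm, Ridge}: 55 + 83 = 138
  … (15 splits in total)
Best: vehicle 1 Cedar → Corby → Juniper → Cedar = 52; vehicle 2 Cedar → Easton → Ridge → Elm → Cedar = 76; combined 128.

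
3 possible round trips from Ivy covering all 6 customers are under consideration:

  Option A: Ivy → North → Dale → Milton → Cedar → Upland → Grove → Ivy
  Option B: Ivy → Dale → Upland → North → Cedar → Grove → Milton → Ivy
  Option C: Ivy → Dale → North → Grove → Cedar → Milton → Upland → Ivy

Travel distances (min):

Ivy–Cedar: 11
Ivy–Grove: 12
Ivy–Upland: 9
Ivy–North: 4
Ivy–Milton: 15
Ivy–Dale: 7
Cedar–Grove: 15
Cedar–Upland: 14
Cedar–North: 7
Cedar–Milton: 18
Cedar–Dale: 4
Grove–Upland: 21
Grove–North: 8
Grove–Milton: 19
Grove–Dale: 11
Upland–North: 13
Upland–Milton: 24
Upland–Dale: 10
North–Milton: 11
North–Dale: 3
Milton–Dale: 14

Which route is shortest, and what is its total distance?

Option A: 4 + 3 + 14 + 18 + 14 + 21 + 12 = 86
Option B: 7 + 10 + 13 + 7 + 15 + 19 + 15 = 86
Option C: 7 + 3 + 8 + 15 + 18 + 24 + 9 = 84

84 min — Option C is the shortest.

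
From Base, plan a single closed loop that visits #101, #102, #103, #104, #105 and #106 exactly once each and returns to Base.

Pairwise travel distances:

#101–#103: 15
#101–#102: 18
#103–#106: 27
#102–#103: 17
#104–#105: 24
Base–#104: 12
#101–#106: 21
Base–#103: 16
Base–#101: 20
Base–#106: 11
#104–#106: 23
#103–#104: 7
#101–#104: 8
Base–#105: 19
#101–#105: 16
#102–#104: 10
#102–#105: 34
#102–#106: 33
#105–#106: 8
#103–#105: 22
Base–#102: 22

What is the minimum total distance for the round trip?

Shortest round trip = 86.

With 6 stops there are 6!/2 = 360 distinct round trips (a route and its reverse cost the same).
Base-#101-#102-#103-#104-#105-#106-Base: 20+18+17+7+24+8+11 = 105
Base-#101-#102-#103-#104-#106-#105-Base: 20+18+17+7+23+8+19 = 112
Base-#101-#102-#103-#105-#104-#106-Base: 20+18+17+22+24+23+11 = 135
Base-#101-#102-#103-#105-#106-#104-Base: 20+18+17+22+8+23+12 = 120
Base-#101-#102-#103-#106-#104-#105-Base: 20+18+17+27+23+24+19 = 148
Base-#101-#102-#103-#106-#105-#104-Base: 20+18+17+27+8+24+12 = 126
Base-#101-#102-#104-#103-#105-#106-Base: 20+18+10+7+22+8+11 = 96
Base-#101-#102-#104-#103-#106-#105-Base: 20+18+10+7+27+8+19 = 109
… (352 more)
Base-#103-#102-#104-#101-#105-#106-Base: 16+17+10+8+16+8+11 = 86  ← best
The minimum is 86.
One optimal route: Base → #103 → #102 → #104 → #101 → #105 → #106 → Base (or its reverse).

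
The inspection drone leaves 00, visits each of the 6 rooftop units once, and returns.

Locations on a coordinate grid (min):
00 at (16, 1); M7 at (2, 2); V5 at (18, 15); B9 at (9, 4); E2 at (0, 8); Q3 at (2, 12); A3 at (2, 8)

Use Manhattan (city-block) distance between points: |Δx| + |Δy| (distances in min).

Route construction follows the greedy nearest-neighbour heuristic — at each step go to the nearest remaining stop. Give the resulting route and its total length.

Nearest-neighbour total = 68 min; route 00 → B9 → M7 → A3 → E2 → Q3 → V5 → 00.

00 → [B9:10 / M7:15 / V5:16 / A3:21 / E2:23 / Q3:25] → B9 (10)
B9 → [M7:9 / A3:11 / E2:13 / Q3:15 / V5:20] → M7 (9)
M7 → [A3:6 / E2:8 / Q3:10 / V5:29] → A3 (6)
A3 → [E2:2 / Q3:4 / V5:23] → E2 (2)
E2 → [Q3:6 / V5:25] → Q3 (6)
Q3 → [V5:19] → V5 (19)
Return V5→00: 16.
Total = 10 + 9 + 6 + 2 + 6 + 19 + 16 = 68.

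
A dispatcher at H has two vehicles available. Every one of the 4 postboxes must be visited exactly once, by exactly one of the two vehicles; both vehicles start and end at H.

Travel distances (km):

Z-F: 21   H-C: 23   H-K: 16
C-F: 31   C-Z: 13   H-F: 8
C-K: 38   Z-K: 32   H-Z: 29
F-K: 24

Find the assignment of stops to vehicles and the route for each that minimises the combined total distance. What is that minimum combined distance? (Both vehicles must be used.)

97 km — the smallest possible combined total.

There are 2^3 − 1 = 7 ways to divide the 4 stops into two non-empty groups. For each, the best each vehicle can do is its own shortest tour through its group:
  {C} + {Z, F, K}: 46 + 77 = 123
  {Z} + {C, F, K}: 58 + 93 = 151
  {C, Z} + {F, K}: 65 + 48 = 113
  {F} + {C, Z, K}: 16 + 84 = 100
  {C, F} + {Z, K}: 62 + 77 = 139
  {Z, F} + {C, K}: 58 + 77 = 135
  … (7 splits in total)
  {C, Z, F} + {K}: 65 + 32 = 97  ← best
Best: vehicle 1 H → C → Z → F → H = 65; vehicle 2 H → K → H = 32; combined 97.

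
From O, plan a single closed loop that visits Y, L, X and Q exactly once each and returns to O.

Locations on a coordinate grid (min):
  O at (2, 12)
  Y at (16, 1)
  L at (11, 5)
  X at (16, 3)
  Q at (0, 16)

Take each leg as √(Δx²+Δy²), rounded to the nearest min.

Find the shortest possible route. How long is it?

44 min — the shortest possible round trip.

There are 12 distinct closed tours to check (reversals are equivalent).
O → Y → L → X → Q → O: 18+6+5+21+4 = 54
O → Y → L → Q → X → O: 18+6+16+21+17 = 78
O → Y → X → L → Q → O: 18+2+5+16+4 = 45
O → Y → X → Q → L → O: 18+2+21+16+11 = 68
O → Y → Q → L → X → O: 18+22+16+5+17 = 78
O → Y → Q → X → L → O: 18+22+21+5+11 = 77
O → L → Y → X → Q → O: 11+6+2+21+4 = 44
O → L → Y → Q → X → O: 11+6+22+21+17 = 77
O → L → X → Y → Q → O: 11+5+2+22+4 = 44
O → L → Q → Y → X → O: 11+16+22+2+17 = 68
O → X → Y → L → Q → O: 17+2+6+16+4 = 45
O → X → L → Y → Q → O: 17+5+6+22+4 = 54
The minimum is 44.
One optimal route: O → L → Y → X → Q → O (or its reverse).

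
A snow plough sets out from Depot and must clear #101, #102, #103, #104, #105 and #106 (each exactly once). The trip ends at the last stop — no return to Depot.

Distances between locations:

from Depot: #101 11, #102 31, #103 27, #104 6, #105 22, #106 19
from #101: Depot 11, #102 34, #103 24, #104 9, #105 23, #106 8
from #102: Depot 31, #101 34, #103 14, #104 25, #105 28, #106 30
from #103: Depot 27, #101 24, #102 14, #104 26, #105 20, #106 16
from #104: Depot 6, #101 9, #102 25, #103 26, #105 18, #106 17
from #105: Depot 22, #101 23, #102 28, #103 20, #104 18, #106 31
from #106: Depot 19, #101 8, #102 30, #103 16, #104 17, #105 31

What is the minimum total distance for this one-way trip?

There are 6! = 720 possible orderings.
Depot - #101 - #102 - #103 - #104 - #105 - #106: 11+34+14+26+18+31 = 134
Depot - #101 - #102 - #103 - #104 - #106 - #105: 11+34+14+26+17+31 = 133
Depot - #101 - #102 - #103 - #105 - #104 - #106: 11+34+14+20+18+17 = 114
Depot - #101 - #102 - #103 - #105 - #106 - #104: 11+34+14+20+31+17 = 127
Depot - #101 - #102 - #103 - #106 - #104 - #105: 11+34+14+16+17+18 = 110
Depot - #101 - #102 - #103 - #106 - #105 - #104: 11+34+14+16+31+18 = 124
Depot - #101 - #102 - #104 - #103 - #105 - #106: 11+34+25+26+20+31 = 147
Depot - #101 - #102 - #104 - #103 - #106 - #105: 11+34+25+26+16+31 = 143
… (712 more)
Depot - #104 - #101 - #106 - #103 - #102 - #105: 6+9+8+16+14+28 = 81  ← best
The minimum is 81.
One shortest path: Depot → #104 → #101 → #106 → #103 → #102 → #105.

Minimum one-way distance = 81.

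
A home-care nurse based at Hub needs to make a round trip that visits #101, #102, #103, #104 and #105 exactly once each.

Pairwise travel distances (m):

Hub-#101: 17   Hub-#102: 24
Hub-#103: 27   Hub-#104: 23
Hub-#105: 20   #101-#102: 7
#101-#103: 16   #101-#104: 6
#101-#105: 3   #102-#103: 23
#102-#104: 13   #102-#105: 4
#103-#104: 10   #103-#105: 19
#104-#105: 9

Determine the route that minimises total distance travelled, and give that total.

Minimum total distance: 74 m.

There are 60 distinct closed tours to check (reversals are equivalent).
Hub → #101 → #102 → #103 → #104 → #105 → Hub: 17+7+23+10+9+20 = 86
Hub → #101 → #102 → #103 → #105 → #104 → Hub: 17+7+23+19+9+23 = 98
Hub → #101 → #102 → #104 → #103 → #105 → Hub: 17+7+13+10+19+20 = 86
Hub → #101 → #102 → #104 → #105 → #103 → Hub: 17+7+13+9+19+27 = 92
Hub → #101 → #102 → #105 → #103 → #104 → Hub: 17+7+4+19+10+23 = 80
Hub → #101 → #102 → #105 → #104 → #103 → Hub: 17+7+4+9+10+27 = 74
Hub → #101 → #103 → #102 → #104 → #105 → Hub: 17+16+23+13+9+20 = 98
Hub → #101 → #103 → #102 → #105 → #104 → Hub: 17+16+23+4+9+23 = 92
Hub → #101 → #103 → #104 → #102 → #105 → Hub: 17+16+10+13+4+20 = 80
Hub → #101 → #103 → #104 → #105 → #102 → Hub: 17+16+10+9+4+24 = 80
Hub → #101 → #103 → #105 → #102 → #104 → Hub: 17+16+19+4+13+23 = 92
Hub → #101 → #103 → #105 → #104 → #102 → Hub: 17+16+19+9+13+24 = 98
Hub → #101 → #104 → #102 → #103 → #105 → Hub: 17+6+13+23+19+20 = 98
Hub → #101 → #104 → #102 → #105 → #103 → Hub: 17+6+13+4+19+27 = 86
… (46 more)
The minimum is 74.
One optimal route: Hub → #101 → #102 → #105 → #104 → #103 → Hub (or its reverse).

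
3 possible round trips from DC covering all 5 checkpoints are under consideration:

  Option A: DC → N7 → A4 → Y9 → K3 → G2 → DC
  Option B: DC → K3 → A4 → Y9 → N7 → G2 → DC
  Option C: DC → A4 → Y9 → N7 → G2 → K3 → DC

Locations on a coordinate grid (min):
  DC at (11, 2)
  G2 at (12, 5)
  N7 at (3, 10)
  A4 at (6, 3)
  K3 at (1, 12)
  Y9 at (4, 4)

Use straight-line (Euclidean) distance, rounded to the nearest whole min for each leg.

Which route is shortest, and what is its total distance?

Option A: 11 + 8 + 2 + 9 + 13 + 3 = 46
Option B: 14 + 10 + 2 + 6 + 10 + 3 = 45
Option C: 5 + 2 + 6 + 10 + 13 + 14 = 50

45 min — Option B is the shortest.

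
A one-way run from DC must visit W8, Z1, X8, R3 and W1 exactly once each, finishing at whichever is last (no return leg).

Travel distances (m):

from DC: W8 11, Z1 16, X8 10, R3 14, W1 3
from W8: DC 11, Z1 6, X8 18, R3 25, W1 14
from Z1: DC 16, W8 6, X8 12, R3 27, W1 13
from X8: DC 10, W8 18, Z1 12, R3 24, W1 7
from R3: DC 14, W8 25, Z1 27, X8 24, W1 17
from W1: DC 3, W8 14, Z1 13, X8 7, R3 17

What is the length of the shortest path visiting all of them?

Minimum one-way distance = 53 m.

There are 5! = 120 possible orderings.
DC→W8→Z1→X8→R3→W1: 11+6+12+24+17 = 70
DC→W8→Z1→X8→W1→R3: 11+6+12+7+17 = 53
DC→W8→Z1→R3→X8→W1: 11+6+27+24+7 = 75
DC→W8→Z1→R3→W1→X8: 11+6+27+17+7 = 68
DC→W8→Z1→W1→X8→R3: 11+6+13+7+24 = 61
DC→W8→Z1→W1→R3→X8: 11+6+13+17+24 = 71
DC→W8→X8→Z1→R3→W1: 11+18+12+27+17 = 85
DC→W8→X8→Z1→W1→R3: 11+18+12+13+17 = 71
DC→W8→X8→R3→Z1→W1: 11+18+24+27+13 = 93
DC→W8→X8→R3→W1→Z1: 11+18+24+17+13 = 83
DC→W8→X8→W1→Z1→R3: 11+18+7+13+27 = 76
DC→W8→X8→W1→R3→Z1: 11+18+7+17+27 = 80
DC→W8→R3→Z1→X8→W1: 11+25+27+12+7 = 82
DC→W8→R3→Z1→W1→X8: 11+25+27+13+7 = 83
… (106 more)
The minimum is 53.
One shortest path: DC → W8 → Z1 → X8 → W1 → R3.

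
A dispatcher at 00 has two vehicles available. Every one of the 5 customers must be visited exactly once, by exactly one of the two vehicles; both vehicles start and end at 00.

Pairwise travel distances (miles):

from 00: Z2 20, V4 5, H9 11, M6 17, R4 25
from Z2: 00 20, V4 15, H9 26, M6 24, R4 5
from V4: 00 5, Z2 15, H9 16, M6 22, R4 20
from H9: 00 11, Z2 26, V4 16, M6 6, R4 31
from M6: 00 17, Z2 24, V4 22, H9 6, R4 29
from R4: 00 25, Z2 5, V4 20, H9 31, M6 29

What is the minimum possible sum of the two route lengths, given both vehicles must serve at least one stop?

Try each way of splitting the stops between the two vehicles (each non-empty) and, for each split, find the best tour for each vehicle:
  {Z2} + {V4, H9, M6, R4}: 40 + 71 = 111
  {V4} + {Z2, H9, M6, R4}: 10 + 71 = 81
  {Z2, V4} + {H9, M6, R4}: 40 + 71 = 111
  {H9} + {Z2, V4, M6, R4}: 22 + 71 = 93
  {Z2, H9} + {V4, M6, R4}: 57 + 71 = 128
  {V4, H9} + {Z2, M6, R4}: 32 + 71 = 103
  … (15 splits in total)
Best: vehicle 1 00 → V4 → 00 = 10; vehicle 2 00 → Z2 → R4 → M6 → H9 → 00 = 71; combined 81.

Minimum combined distance: 81 miles.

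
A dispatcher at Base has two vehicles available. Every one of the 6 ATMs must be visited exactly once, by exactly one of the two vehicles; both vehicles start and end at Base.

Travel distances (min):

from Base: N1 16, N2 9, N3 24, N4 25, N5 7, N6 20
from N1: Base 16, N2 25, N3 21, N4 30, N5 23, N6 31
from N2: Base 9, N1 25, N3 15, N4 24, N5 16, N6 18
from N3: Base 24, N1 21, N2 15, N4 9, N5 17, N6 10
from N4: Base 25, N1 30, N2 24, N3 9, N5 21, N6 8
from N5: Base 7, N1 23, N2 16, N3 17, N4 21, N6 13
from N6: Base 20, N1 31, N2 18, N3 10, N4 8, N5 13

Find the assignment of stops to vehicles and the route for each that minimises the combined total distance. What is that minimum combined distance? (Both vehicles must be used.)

Minimum combined distance: 92 min.

Check every non-empty split of the stops between the two vehicles; for each half take its own optimal tour:
  {N1} + {N2, N3, N4, N5, N6}: 32 + 61 = 93
  {N2} + {N1, N3, N4, N5, N6}: 18 + 74 = 92
  {N1, N2} + {N3, N4, N5, N6}: 50 + 61 = 111
  {N3} + {N1, N2, N4, N5, N6}: 48 + 92 = 140
  {N1, N3} + {N2, N4, N5, N6}: 61 + 61 = 122
  {N2, N3} + {N1, N4, N5, N6}: 48 + 74 = 122
  … (31 splits in total)
Best: vehicle 1 Base → N2 → Base = 18; vehicle 2 Base → N1 → N3 → N4 → N6 → N5 → Base = 74; combined 92.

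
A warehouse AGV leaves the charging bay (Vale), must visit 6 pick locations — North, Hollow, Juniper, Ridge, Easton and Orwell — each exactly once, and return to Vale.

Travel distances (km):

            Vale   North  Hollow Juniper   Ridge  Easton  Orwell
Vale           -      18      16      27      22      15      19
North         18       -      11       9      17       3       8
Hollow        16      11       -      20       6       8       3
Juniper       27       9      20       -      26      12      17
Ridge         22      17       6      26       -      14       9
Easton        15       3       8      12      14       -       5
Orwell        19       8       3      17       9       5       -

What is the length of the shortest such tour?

With 6 stops there are 6!/2 = 360 distinct round trips (a route and its reverse cost the same).
Vale - North - Hollow - Juniper - Ridge - Easton - Orwell - Vale: 18+11+20+26+14+5+19 = 113
Vale - North - Hollow - Juniper - Ridge - Orwell - Easton - Vale: 18+11+20+26+9+5+15 = 104
Vale - North - Hollow - Juniper - Easton - Ridge - Orwell - Vale: 18+11+20+12+14+9+19 = 103
Vale - North - Hollow - Juniper - Easton - Orwell - Ridge - Vale: 18+11+20+12+5+9+22 = 97
Vale - North - Hollow - Juniper - Orwell - Ridge - Easton - Vale: 18+11+20+17+9+14+15 = 104
Vale - North - Hollow - Juniper - Orwell - Easton - Ridge - Vale: 18+11+20+17+5+14+22 = 107
Vale - North - Hollow - Ridge - Juniper - Easton - Orwell - Vale: 18+11+6+26+12+5+19 = 97
Vale - North - Hollow - Ridge - Juniper - Orwell - Easton - Vale: 18+11+6+26+17+5+15 = 98
… (352 more)
Vale - North - Juniper - Easton - Orwell - Hollow - Ridge - Vale: 18+9+12+5+3+6+22 = 75  ← best
The minimum is 75.
One optimal route: Vale → North → Juniper → Easton → Orwell → Hollow → Ridge → Vale (or its reverse).

Minimum total distance: 75 km.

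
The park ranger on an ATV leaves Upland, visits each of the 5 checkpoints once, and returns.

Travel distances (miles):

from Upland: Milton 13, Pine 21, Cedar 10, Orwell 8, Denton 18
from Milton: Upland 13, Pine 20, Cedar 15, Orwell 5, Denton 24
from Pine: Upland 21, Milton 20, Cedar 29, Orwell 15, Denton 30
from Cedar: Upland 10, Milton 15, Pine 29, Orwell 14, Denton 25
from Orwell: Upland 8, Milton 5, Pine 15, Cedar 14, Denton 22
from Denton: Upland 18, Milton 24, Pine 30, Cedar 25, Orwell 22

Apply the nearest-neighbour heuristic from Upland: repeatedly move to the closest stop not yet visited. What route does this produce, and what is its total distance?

Upland → [Orwell:8 / Cedar:10 / Milton:13 / Denton:18 / Pine:21] → Orwell (8)
Orwell → [Milton:5 / Cedar:14 / Pine:15 / Denton:22] → Milton (5)
Milton → [Cedar:15 / Pine:20 / Denton:24] → Cedar (15)
Cedar → [Denton:25 / Pine:29] → Denton (25)
Denton → [Pine:30] → Pine (30)
Return Pine→Upland: 21.
Total = 8 + 5 + 15 + 25 + 30 + 21 = 104.

Nearest-neighbour total = 104 miles; route Upland → Orwell → Milton → Cedar → Denton → Pine → Upland.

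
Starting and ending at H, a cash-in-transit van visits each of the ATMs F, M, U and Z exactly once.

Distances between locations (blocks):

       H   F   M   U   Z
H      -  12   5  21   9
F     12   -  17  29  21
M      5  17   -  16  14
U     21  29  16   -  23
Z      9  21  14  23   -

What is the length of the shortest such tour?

There are 12 distinct closed tours to check (reversals are equivalent).
H - F - M - U - Z - H: 12+17+16+23+9 = 77
H - F - M - Z - U - H: 12+17+14+23+21 = 87
H - F - U - M - Z - H: 12+29+16+14+9 = 80
H - F - U - Z - M - H: 12+29+23+14+5 = 83
H - F - Z - M - U - H: 12+21+14+16+21 = 84
H - F - Z - U - M - H: 12+21+23+16+5 = 77
H - M - F - U - Z - H: 5+17+29+23+9 = 83
H - M - F - Z - U - H: 5+17+21+23+21 = 87
H - M - U - F - Z - H: 5+16+29+21+9 = 80
H - M - Z - F - U - H: 5+14+21+29+21 = 90
H - U - F - M - Z - H: 21+29+17+14+9 = 90
H - U - M - F - Z - H: 21+16+17+21+9 = 84
The minimum is 77.
One optimal route: H → F → M → U → Z → H (or its reverse).

Minimum total distance: 77 blocks.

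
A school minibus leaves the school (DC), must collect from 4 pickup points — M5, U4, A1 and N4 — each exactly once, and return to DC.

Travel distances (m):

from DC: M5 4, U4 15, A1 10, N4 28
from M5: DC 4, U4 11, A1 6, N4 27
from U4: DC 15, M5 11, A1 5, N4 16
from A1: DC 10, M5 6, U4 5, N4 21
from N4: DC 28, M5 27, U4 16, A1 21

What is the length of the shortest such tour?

59 m — the shortest possible round trip.

There are 12 distinct closed tours to check (reversals are equivalent).
DC → M5 → U4 → A1 → N4 → DC: 4+11+5+21+28 = 69
DC → M5 → U4 → N4 → A1 → DC: 4+11+16+21+10 = 62
DC → M5 → A1 → U4 → N4 → DC: 4+6+5+16+28 = 59
DC → M5 → A1 → N4 → U4 → DC: 4+6+21+16+15 = 62
DC → M5 → N4 → U4 → A1 → DC: 4+27+16+5+10 = 62
DC → M5 → N4 → A1 → U4 → DC: 4+27+21+5+15 = 72
DC → U4 → M5 → A1 → N4 → DC: 15+11+6+21+28 = 81
DC → U4 → M5 → N4 → A1 → DC: 15+11+27+21+10 = 84
DC → U4 → A1 → M5 → N4 → DC: 15+5+6+27+28 = 81
DC → U4 → N4 → M5 → A1 → DC: 15+16+27+6+10 = 74
DC → A1 → M5 → U4 → N4 → DC: 10+6+11+16+28 = 71
DC → A1 → U4 → M5 → N4 → DC: 10+5+11+27+28 = 81
The minimum is 59.
One optimal route: DC → M5 → A1 → U4 → N4 → DC (or its reverse).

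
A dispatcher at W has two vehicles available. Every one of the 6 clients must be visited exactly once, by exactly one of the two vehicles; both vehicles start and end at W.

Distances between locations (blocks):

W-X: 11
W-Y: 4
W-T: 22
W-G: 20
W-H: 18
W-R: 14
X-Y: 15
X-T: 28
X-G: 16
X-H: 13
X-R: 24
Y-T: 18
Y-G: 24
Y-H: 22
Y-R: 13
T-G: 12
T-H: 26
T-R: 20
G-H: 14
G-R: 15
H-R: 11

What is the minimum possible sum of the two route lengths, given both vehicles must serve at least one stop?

92 blocks — the smallest possible combined total.

Check every non-empty split of the stops between the two vehicles; for each half take its own optimal tour:
  {X} + {Y, T, G, H, R}: 22 + 73 = 95
  {Y} + {X, T, G, H, R}: 8 + 84 = 92
  {X, Y} + {T, G, H, R}: 30 + 73 = 103
  {T} + {X, Y, G, H, R}: 44 + 69 = 113
  {X, T} + {Y, G, H, R}: 61 + 62 = 123
  {Y, T} + {X, G, H, R}: 44 + 66 = 110
  … (31 splits in total)
Best: vehicle 1 W → Y → W = 8; vehicle 2 W → X → H → G → T → R → W = 84; combined 92.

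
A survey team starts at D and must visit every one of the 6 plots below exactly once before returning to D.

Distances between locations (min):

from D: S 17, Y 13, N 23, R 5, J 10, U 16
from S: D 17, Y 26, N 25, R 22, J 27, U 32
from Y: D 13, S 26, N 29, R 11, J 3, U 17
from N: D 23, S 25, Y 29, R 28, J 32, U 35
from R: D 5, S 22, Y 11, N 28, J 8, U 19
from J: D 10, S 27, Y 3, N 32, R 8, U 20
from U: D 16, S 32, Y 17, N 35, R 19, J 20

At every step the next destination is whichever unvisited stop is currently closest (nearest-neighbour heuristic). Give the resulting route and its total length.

From D: distances to unvisited — R=5, J=10, Y=13, U=16, S=17, N=23. Nearest is R (5).
From R: distances to unvisited — J=8, Y=11, U=19, S=22, N=28. Nearest is J (8).
From J: distances to unvisited — Y=3, U=20, S=27, N=32. Nearest is Y (3).
From Y: distances to unvisited — U=17, S=26, N=29. Nearest is U (17).
From U: distances to unvisited — S=32, N=35. Nearest is S (32).
From S: distances to unvisited — N=25. Nearest is N (25).
Return N→D: 23.
Total = 5 + 8 + 3 + 17 + 32 + 25 + 23 = 113.

113 min along D → R → J → Y → U → S → N → D.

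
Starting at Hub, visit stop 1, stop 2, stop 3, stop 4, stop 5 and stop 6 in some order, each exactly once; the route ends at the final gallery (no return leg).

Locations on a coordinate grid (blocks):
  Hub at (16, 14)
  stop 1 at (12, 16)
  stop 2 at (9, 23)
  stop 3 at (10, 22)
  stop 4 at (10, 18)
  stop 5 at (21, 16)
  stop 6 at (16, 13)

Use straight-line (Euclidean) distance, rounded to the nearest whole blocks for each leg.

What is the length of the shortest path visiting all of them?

Shortest open route: 24 blocks.

There are 6! = 720 possible orderings.
Hub - stop 1 - stop 2 - stop 3 - stop 4 - stop 5 - stop 6: 4+8+1+4+11+6 = 34
Hub - stop 1 - stop 2 - stop 3 - stop 4 - stop 6 - stop 5: 4+8+1+4+8+6 = 31
Hub - stop 1 - stop 2 - stop 3 - stop 5 - stop 4 - stop 6: 4+8+1+13+11+8 = 45
Hub - stop 1 - stop 2 - stop 3 - stop 5 - stop 6 - stop 4: 4+8+1+13+6+8 = 40
Hub - stop 1 - stop 2 - stop 3 - stop 6 - stop 4 - stop 5: 4+8+1+11+8+11 = 43
Hub - stop 1 - stop 2 - stop 3 - stop 6 - stop 5 - stop 4: 4+8+1+11+6+11 = 41
Hub - stop 1 - stop 2 - stop 4 - stop 3 - stop 5 - stop 6: 4+8+5+4+13+6 = 40
Hub - stop 1 - stop 2 - stop 4 - stop 3 - stop 6 - stop 5: 4+8+5+4+11+6 = 38
… (712 more)
Hub - stop 5 - stop 6 - stop 1 - stop 4 - stop 3 - stop 2: 5+6+5+3+4+1 = 24  ← best
The minimum is 24.
One shortest path: Hub → stop 5 → stop 6 → stop 1 → stop 4 → stop 3 → stop 2.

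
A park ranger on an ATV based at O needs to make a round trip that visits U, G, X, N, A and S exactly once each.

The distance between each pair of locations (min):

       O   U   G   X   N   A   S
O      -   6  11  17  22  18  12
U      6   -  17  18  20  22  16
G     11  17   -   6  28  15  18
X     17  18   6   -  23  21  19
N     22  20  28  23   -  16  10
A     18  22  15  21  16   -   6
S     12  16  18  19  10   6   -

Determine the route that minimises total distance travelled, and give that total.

There are 360 distinct closed tours to check (reversals are equivalent).
O-U-G-X-N-A-S-O: 6+17+6+23+16+6+12 = 86
O-U-G-X-N-S-A-O: 6+17+6+23+10+6+18 = 86
O-U-G-X-A-N-S-O: 6+17+6+21+16+10+12 = 88
O-U-G-X-A-S-N-O: 6+17+6+21+6+10+22 = 88
O-U-G-X-S-N-A-O: 6+17+6+19+10+16+18 = 92
O-U-G-X-S-A-N-O: 6+17+6+19+6+16+22 = 92
O-U-G-N-X-A-S-O: 6+17+28+23+21+6+12 = 113
O-U-G-N-X-S-A-O: 6+17+28+23+19+6+18 = 117
… (352 more)
O-U-N-S-A-G-X-O: 6+20+10+6+15+6+17 = 80  ← best
The minimum is 80.
One optimal route: O → U → N → S → A → G → X → O (or its reverse).

Shortest round trip = 80 min.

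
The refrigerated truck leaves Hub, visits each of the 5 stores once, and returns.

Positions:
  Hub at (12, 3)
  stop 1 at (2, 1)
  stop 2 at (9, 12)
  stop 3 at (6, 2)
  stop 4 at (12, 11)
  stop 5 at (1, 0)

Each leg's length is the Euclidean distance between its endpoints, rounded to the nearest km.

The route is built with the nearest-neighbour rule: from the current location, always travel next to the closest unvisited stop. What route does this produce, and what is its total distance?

From Hub: distances to unvisited — stop 3=6, stop 4=8, stop 2=9, stop 1=10, stop 5=11. Nearest is stop 3 (6).
From stop 3: distances to unvisited — stop 1=4, stop 5=5, stop 2=10, stop 4=11. Nearest is stop 1 (4).
From stop 1: distances to unvisited — stop 5=1, stop 2=13, stop 4=14. Nearest is stop 5 (1).
From stop 5: distances to unvisited — stop 2=14, stop 4=16. Nearest is stop 2 (14).
From stop 2: distances to unvisited — stop 4=3. Nearest is stop 4 (3).
Return stop 4→Hub: 8.
Total = 6 + 4 + 1 + 14 + 3 + 8 = 36.

Total distance 36 km via the nearest-neighbour route Hub → stop 3 → stop 1 → stop 5 → stop 2 → stop 4 → Hub.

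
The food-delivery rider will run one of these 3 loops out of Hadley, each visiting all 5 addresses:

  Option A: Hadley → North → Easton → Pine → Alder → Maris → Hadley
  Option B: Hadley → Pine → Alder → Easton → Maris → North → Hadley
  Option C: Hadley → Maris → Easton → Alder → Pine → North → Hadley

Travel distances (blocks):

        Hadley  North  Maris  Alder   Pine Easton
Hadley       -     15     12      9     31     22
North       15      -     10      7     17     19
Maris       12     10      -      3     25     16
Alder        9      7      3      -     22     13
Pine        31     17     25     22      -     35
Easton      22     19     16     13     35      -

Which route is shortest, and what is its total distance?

Shortest is Option C, total 95 blocks.

Option A: 15 + 19 + 35 + 22 + 3 + 12 = 106
Option B: 31 + 22 + 13 + 16 + 10 + 15 = 107
Option C: 12 + 16 + 13 + 22 + 17 + 15 = 95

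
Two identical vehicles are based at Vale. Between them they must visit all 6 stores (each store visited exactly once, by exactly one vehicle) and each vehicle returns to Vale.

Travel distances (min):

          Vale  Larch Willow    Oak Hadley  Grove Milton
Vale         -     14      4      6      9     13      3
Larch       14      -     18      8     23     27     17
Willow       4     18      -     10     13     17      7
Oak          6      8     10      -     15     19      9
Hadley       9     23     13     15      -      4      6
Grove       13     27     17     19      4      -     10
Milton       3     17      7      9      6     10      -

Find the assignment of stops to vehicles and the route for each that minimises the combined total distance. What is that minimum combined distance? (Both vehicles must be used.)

Minimum combined distance: 62 min.

There are 2^5 − 1 = 31 ways to divide the 6 stops into two non-empty groups. For each, the best each vehicle can do is its own shortest tour through its group:
  {Larch} + {Willow, Oak, Hadley, Grove, Milton}: 28 + 46 = 74
  {Willow} + {Larch, Oak, Hadley, Grove, Milton}: 8 + 54 = 62
  {Larch, Willow} + {Oak, Hadley, Grove, Milton}: 36 + 38 = 74
  {Oak} + {Larch, Willow, Hadley, Grove, Milton}: 12 + 62 = 74
  {Larch, Oak} + {Willow, Hadley, Grove, Milton}: 28 + 34 = 62
  {Willow, Oak} + {Larch, Hadley, Grove, Milton}: 20 + 54 = 74
  … (31 splits in total)
Best: vehicle 1 Vale → Willow → Vale = 8; vehicle 2 Vale → Larch → Oak → Hadley → Grove → Milton → Vale = 54; combined 62.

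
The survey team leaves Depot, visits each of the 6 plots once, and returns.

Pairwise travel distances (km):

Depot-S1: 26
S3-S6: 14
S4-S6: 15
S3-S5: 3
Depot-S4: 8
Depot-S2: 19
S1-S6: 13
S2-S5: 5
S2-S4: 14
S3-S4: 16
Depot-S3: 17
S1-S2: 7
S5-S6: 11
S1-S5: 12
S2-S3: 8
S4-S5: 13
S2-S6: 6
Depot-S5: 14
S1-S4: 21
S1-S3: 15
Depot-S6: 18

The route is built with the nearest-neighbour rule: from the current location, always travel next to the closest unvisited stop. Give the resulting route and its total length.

At Depot the remaining stops are S4 8, S5 14, S3 17, S6 18, S2 19, S1 26; go to S4.
At S4 the remaining stops are S5 13, S2 14, S6 15, S3 16, S1 21; go to S5.
At S5 the remaining stops are S3 3, S2 5, S6 11, S1 12; go to S3.
At S3 the remaining stops are S2 8, S6 14, S1 15; go to S2.
At S2 the remaining stops are S6 6, S1 7; go to S6.
At S6 the remaining stops are S1 13; go to S1.
Return S1→Depot: 26.
Total = 8 + 13 + 3 + 8 + 6 + 13 + 26 = 77.

77 km along Depot → S4 → S5 → S3 → S2 → S6 → S1 → Depot.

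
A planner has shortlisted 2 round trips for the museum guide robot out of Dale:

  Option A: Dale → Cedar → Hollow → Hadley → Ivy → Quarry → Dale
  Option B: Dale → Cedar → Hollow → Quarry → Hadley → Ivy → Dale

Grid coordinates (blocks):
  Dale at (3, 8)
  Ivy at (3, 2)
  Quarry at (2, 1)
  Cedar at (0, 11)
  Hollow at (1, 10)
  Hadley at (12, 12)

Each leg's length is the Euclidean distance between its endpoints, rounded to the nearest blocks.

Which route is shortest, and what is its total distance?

Option A: 4 + 1 + 11 + 13 + 1 + 7 = 37
Option B: 4 + 1 + 9 + 15 + 13 + 6 = 48

Shortest is Option A, total 37 blocks.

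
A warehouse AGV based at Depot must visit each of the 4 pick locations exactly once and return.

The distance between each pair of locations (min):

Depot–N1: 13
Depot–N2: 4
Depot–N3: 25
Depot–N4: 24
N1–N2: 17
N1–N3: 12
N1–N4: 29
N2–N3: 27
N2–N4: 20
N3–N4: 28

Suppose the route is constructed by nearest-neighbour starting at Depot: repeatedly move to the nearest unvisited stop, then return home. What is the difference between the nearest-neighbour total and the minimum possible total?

8 min longer than the optimal tour.

From Depot: N2=4, N1=13, N4=24, N3=25 → choose N2 (4).
From N2: N1=17, N4=20, N3=27 → choose N1 (17).
From N1: N3=12, N4=29 → choose N3 (12).
From N3: N4=28 → choose N4 (28).
NN route Depot → N2 → N1 → N3 → N4 → Depot costs 85.
Optimal: Depot → N1 → N3 → N4 → N2 → Depot costs 77 (by enumerating all 12 distinct tours).
Excess = 85 − 77 = 8.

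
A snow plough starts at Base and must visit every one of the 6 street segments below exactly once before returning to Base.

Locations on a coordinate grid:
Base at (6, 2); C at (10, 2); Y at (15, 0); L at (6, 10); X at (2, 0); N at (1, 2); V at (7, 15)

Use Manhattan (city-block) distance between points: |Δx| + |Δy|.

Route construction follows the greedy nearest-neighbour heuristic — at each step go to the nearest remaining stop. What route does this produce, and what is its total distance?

Base → [C:4 / N:5 / X:6 / L:8 / Y:11 / V:14] → C (4)
C → [Y:7 / N:9 / X:10 / L:12 / V:16] → Y (7)
Y → [X:13 / N:16 / L:19 / V:23] → X (13)
X → [N:3 / L:14 / V:20] → N (3)
N → [L:13 / V:19] → L (13)
L → [V:6] → V (6)
Return V→Base: 14.
Total = 4 + 7 + 13 + 3 + 13 + 6 + 14 = 60.

60 along Base → C → Y → X → N → L → V → Base.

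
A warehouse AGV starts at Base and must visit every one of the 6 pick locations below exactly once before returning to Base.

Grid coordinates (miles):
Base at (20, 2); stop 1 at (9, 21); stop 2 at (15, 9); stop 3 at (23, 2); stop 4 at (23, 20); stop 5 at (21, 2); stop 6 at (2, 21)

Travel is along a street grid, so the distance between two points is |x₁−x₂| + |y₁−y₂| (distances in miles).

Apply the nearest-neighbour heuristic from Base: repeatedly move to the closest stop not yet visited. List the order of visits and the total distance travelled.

86 miles along Base → stop 5 → stop 3 → stop 2 → stop 1 → stop 6 → stop 4 → Base.

From Base: distances to unvisited — stop 5=1, stop 3=3, stop 2=12, stop 4=21, stop 1=30, stop 6=37. Nearest is stop 5 (1).
From stop 5: distances to unvisited — stop 3=2, stop 2=13, stop 4=20, stop 1=31, stop 6=38. Nearest is stop 3 (2).
From stop 3: distances to unvisited — stop 2=15, stop 4=18, stop 1=33, stop 6=40. Nearest is stop 2 (15).
From stop 2: distances to unvisited — stop 1=18, stop 4=19, stop 6=25. Nearest is stop 1 (18).
From stop 1: distances to unvisited — stop 6=7, stop 4=15. Nearest is stop 6 (7).
From stop 6: distances to unvisited — stop 4=22. Nearest is stop 4 (22).
Return stop 4→Base: 21.
Total = 1 + 2 + 15 + 18 + 7 + 22 + 21 = 86.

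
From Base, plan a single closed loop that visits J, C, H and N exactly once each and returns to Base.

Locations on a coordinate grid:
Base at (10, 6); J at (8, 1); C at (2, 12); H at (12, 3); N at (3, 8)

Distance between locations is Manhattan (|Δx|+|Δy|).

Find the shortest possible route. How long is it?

There are 12 distinct closed tours to check (reversals are equivalent).
Base-J-C-H-N-Base: 7+17+19+14+9 = 66
Base-J-C-N-H-Base: 7+17+5+14+5 = 48
Base-J-H-C-N-Base: 7+6+19+5+9 = 46
Base-J-H-N-C-Base: 7+6+14+5+14 = 46
Base-J-N-C-H-Base: 7+12+5+19+5 = 48
Base-J-N-H-C-Base: 7+12+14+19+14 = 66
Base-C-J-H-N-Base: 14+17+6+14+9 = 60
Base-C-J-N-H-Base: 14+17+12+14+5 = 62
Base-C-H-J-N-Base: 14+19+6+12+9 = 60
Base-C-N-J-H-Base: 14+5+12+6+5 = 42
Base-H-J-C-N-Base: 5+6+17+5+9 = 42
Base-H-C-J-N-Base: 5+19+17+12+9 = 62
The minimum is 42.
One optimal route: Base → C → N → J → H → Base (or its reverse).

Minimum total distance: 42.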